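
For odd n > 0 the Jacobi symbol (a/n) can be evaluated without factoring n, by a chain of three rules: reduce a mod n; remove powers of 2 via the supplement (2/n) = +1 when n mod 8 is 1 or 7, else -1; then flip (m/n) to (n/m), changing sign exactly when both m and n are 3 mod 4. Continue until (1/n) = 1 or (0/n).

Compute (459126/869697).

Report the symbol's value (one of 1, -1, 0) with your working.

459126 = 2^1·229563; (2/869697) = +1 since 869697 mod 8 = 1, so (459126/869697) = (+1)^1·(229563/869697); sign now +1
reciprocity: (229563/869697) = +1·(869697/229563) since 229563 mod 4 = 3, 869697 mod 4 = 1; sign now +1
(869697/229563) = (181008/229563)   [reduce mod 229563]
181008 = 2^4·11313; (2/229563) = -1 since 229563 mod 8 = 3, so (181008/229563) = (-1)^4·(11313/229563); sign now +1
reciprocity: (11313/229563) = +1·(229563/11313) since 11313 mod 4 = 1, 229563 mod 4 = 3; sign now +1
(229563/11313) = (3303/11313)   [reduce mod 11313]
reciprocity: (3303/11313) = +1·(11313/3303) since 3303 mod 4 = 3, 11313 mod 4 = 1; sign now +1
(11313/3303) = (1404/3303)   [reduce mod 3303]
1404 = 2^2·351; (2/3303) = +1 since 3303 mod 8 = 7, so (1404/3303) = (+1)^2·(351/3303); sign now +1
reciprocity: (351/3303) = -1·(3303/351) since 351 mod 4 = 3, 3303 mod 4 = 3; sign now -1
(3303/351) = (144/351)   [reduce mod 351]
144 = 2^4·9; (2/351) = +1 since 351 mod 8 = 7, so (144/351) = (+1)^4·(9/351); sign now -1
reciprocity: (9/351) = +1·(351/9) since 9 mod 4 = 1, 351 mod 4 = 3; sign now -1
(351/9) = (0/9)   [reduce mod 9]
(0/9) = 0   [gcd(a, n) > 1]; final value = 0

0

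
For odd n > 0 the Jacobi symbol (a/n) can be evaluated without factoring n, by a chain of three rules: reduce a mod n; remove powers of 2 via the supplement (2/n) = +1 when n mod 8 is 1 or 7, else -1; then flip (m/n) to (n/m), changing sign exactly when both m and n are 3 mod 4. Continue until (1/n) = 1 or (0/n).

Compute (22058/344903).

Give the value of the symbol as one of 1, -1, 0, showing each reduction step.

22058 = 2^1·11029; (2/344903) = +1 since 344903 mod 8 = 7, so (22058/344903) = (+1)^1·(11029/344903); sign now +1
reciprocity: (11029/344903) = +1·(344903/11029) since 11029 mod 4 = 1, 344903 mod 4 = 3; sign now +1
(344903/11029) = (3004/11029)   [reduce mod 11029]
3004 = 2^2·751; (2/11029) = -1 since 11029 mod 8 = 5, so (3004/11029) = (-1)^2·(751/11029); sign now +1
reciprocity: (751/11029) = +1·(11029/751) since 751 mod 4 = 3, 11029 mod 4 = 1; sign now +1
(11029/751) = (515/751)   [reduce mod 751]
reciprocity: (515/751) = -1·(751/515) since 515 mod 4 = 3, 751 mod 4 = 3; sign now -1
(751/515) = (236/515)   [reduce mod 515]
236 = 2^2·59; (2/515) = -1 since 515 mod 8 = 3, so (236/515) = (-1)^2·(59/515); sign now -1
reciprocity: (59/515) = -1·(515/59) since 59 mod 4 = 3, 515 mod 4 = 3; sign now +1
(515/59) = (43/59)   [reduce mod 59]
reciprocity: (43/59) = -1·(59/43) since 43 mod 4 = 3, 59 mod 4 = 3; sign now -1
(59/43) = (16/43)   [reduce mod 43]
16 = 2^4·1; (2/43) = -1 since 43 mod 8 = 3, so (16/43) = (-1)^4·(1/43); sign now -1
(1/43) = 1; final value = sign = -1

-1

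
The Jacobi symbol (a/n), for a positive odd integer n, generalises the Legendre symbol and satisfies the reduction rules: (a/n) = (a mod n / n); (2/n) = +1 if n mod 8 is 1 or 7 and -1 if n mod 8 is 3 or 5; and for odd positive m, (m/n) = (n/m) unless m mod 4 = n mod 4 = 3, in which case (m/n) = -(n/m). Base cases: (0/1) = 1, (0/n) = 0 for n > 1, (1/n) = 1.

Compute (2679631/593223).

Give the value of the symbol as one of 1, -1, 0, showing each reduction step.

-1

(2679631/593223): 2679631 mod 593223 = 306739, so (2679631/593223) = (306739/593223)
flip (306739/593223) -> (593223/306739): both odd, 306739 mod 4 = 3, 593223 mod 4 = 3, so the flip contributes -1; sign now -1
(593223/306739): 593223 mod 306739 = 286484, so (593223/306739) = (286484/306739)
factor out 2^2: 286484 = 2^2·71621; with 306739 mod 8 = 3, (2/306739) = -1; sign now -1; continue with (71621/306739)
flip (71621/306739) -> (306739/71621): both odd, 71621 mod 4 = 1, 306739 mod 4 = 3, so the flip contributes +1; sign now -1
(306739/71621): 306739 mod 71621 = 20255, so (306739/71621) = (20255/71621)
flip (20255/71621) -> (71621/20255): both odd, 20255 mod 4 = 3, 71621 mod 4 = 1, so the flip contributes +1; sign now -1
(71621/20255): 71621 mod 20255 = 10856, so (71621/20255) = (10856/20255)
factor out 2^3: 10856 = 2^3·1357; with 20255 mod 8 = 7, (2/20255) = +1; sign now -1; continue with (1357/20255)
flip (1357/20255) -> (20255/1357): both odd, 1357 mod 4 = 1, 20255 mod 4 = 3, so the flip contributes +1; sign now -1
(20255/1357): 20255 mod 1357 = 1257, so (20255/1357) = (1257/1357)
flip (1257/1357) -> (1357/1257): both odd, 1257 mod 4 = 1, 1357 mod 4 = 1, so the flip contributes +1; sign now -1
(1357/1257): 1357 mod 1257 = 100, so (1357/1257) = (100/1257)
factor out 2^2: 100 = 2^2·25; with 1257 mod 8 = 1, (2/1257) = +1; sign now -1; continue with (25/1257)
flip (25/1257) -> (1257/25): both odd, 25 mod 4 = 1, 1257 mod 4 = 1, so the flip contributes +1; sign now -1
(1257/25): 1257 mod 25 = 7, so (1257/25) = (7/25)
flip (7/25) -> (25/7): both odd, 7 mod 4 = 3, 25 mod 4 = 1, so the flip contributes +1; sign now -1
(25/7): 25 mod 7 = 4, so (25/7) = (4/7)
factor out 2^2: 4 = 2^2·1; with 7 mod 8 = 7, (2/7) = +1; sign now -1; continue with (1/7)
reached (1/7) = 1, so the symbol is -1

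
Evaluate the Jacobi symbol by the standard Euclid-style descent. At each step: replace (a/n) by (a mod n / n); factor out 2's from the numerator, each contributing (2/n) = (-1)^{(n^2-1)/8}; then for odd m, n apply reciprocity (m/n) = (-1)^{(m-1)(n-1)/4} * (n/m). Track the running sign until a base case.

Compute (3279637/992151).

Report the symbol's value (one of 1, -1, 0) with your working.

(3279637/992151) = (303184/992151)   [reduce mod 992151]
303184 = 2^4·18949; (2/992151) = +1 since 992151 mod 8 = 7, so (303184/992151) = (+1)^4·(18949/992151); sign now +1
reciprocity: (18949/992151) = +1·(992151/18949) since 18949 mod 4 = 1, 992151 mod 4 = 3; sign now +1
(992151/18949) = (6803/18949)   [reduce mod 18949]
reciprocity: (6803/18949) = +1·(18949/6803) since 6803 mod 4 = 3, 18949 mod 4 = 1; sign now +1
(18949/6803) = (5343/6803)   [reduce mod 6803]
reciprocity: (5343/6803) = -1·(6803/5343) since 5343 mod 4 = 3, 6803 mod 4 = 3; sign now -1
(6803/5343) = (1460/5343)   [reduce mod 5343]
1460 = 2^2·365; (2/5343) = +1 since 5343 mod 8 = 7, so (1460/5343) = (+1)^2·(365/5343); sign now -1
reciprocity: (365/5343) = +1·(5343/365) since 365 mod 4 = 1, 5343 mod 4 = 3; sign now -1
(5343/365) = (233/365)   [reduce mod 365]
reciprocity: (233/365) = +1·(365/233) since 233 mod 4 = 1, 365 mod 4 = 1; sign now -1
(365/233) = (132/233)   [reduce mod 233]
132 = 2^2·33; (2/233) = +1 since 233 mod 8 = 1, so (132/233) = (+1)^2·(33/233); sign now -1
reciprocity: (33/233) = +1·(233/33) since 33 mod 4 = 1, 233 mod 4 = 1; sign now -1
(233/33) = (2/33)   [reduce mod 33]
2 = 2^1·1; (2/33) = +1 since 33 mod 8 = 1, so (2/33) = (+1)^1·(1/33); sign now -1
(1/33) = 1; final value = sign = -1

-1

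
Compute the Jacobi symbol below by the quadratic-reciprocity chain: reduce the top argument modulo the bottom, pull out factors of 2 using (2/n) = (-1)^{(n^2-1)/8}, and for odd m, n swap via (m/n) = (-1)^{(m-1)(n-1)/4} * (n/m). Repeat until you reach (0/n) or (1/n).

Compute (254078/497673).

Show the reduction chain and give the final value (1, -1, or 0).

0

254078 = 2^1·127039; (2/497673) = +1 since 497673 mod 8 = 1, so (254078/497673) = (+1)^1·(127039/497673); sign now +1
reciprocity: (127039/497673) = +1·(497673/127039) since 127039 mod 4 = 3, 497673 mod 4 = 1; sign now +1
(497673/127039) = (116556/127039)   [reduce mod 127039]
116556 = 2^2·29139; (2/127039) = +1 since 127039 mod 8 = 7, so (116556/127039) = (+1)^2·(29139/127039); sign now +1
reciprocity: (29139/127039) = -1·(127039/29139) since 29139 mod 4 = 3, 127039 mod 4 = 3; sign now -1
(127039/29139) = (10483/29139)   [reduce mod 29139]
reciprocity: (10483/29139) = -1·(29139/10483) since 10483 mod 4 = 3, 29139 mod 4 = 3; sign now +1
(29139/10483) = (8173/10483)   [reduce mod 10483]
reciprocity: (8173/10483) = +1·(10483/8173) since 8173 mod 4 = 1, 10483 mod 4 = 3; sign now +1
(10483/8173) = (2310/8173)   [reduce mod 8173]
2310 = 2^1·1155; (2/8173) = -1 since 8173 mod 8 = 5, so (2310/8173) = (-1)^1·(1155/8173); sign now -1
reciprocity: (1155/8173) = +1·(8173/1155) since 1155 mod 4 = 3, 8173 mod 4 = 1; sign now -1
(8173/1155) = (88/1155)   [reduce mod 1155]
88 = 2^3·11; (2/1155) = -1 since 1155 mod 8 = 3, so (88/1155) = (-1)^3·(11/1155); sign now +1
reciprocity: (11/1155) = -1·(1155/11) since 11 mod 4 = 3, 1155 mod 4 = 3; sign now -1
(1155/11) = (0/11)   [reduce mod 11]
(0/11) = 0   [gcd(a, n) > 1]; final value = 0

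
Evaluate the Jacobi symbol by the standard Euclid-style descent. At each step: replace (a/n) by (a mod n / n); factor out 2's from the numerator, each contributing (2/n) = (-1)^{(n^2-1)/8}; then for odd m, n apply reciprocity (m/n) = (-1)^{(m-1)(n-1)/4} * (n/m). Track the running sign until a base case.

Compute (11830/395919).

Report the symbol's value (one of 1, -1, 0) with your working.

1

11830 = 2^1·5915; (2/395919) = +1 since 395919 mod 8 = 7, so (11830/395919) = (+1)^1·(5915/395919); sign now +1
reciprocity: (5915/395919) = -1·(395919/5915) since 5915 mod 4 = 3, 395919 mod 4 = 3; sign now -1
(395919/5915) = (5529/5915)   [reduce mod 5915]
reciprocity: (5529/5915) = +1·(5915/5529) since 5529 mod 4 = 1, 5915 mod 4 = 3; sign now -1
(5915/5529) = (386/5529)   [reduce mod 5529]
386 = 2^1·193; (2/5529) = +1 since 5529 mod 8 = 1, so (386/5529) = (+1)^1·(193/5529); sign now -1
reciprocity: (193/5529) = +1·(5529/193) since 193 mod 4 = 1, 5529 mod 4 = 1; sign now -1
(5529/193) = (125/193)   [reduce mod 193]
reciprocity: (125/193) = +1·(193/125) since 125 mod 4 = 1, 193 mod 4 = 1; sign now -1
(193/125) = (68/125)   [reduce mod 125]
68 = 2^2·17; (2/125) = -1 since 125 mod 8 = 5, so (68/125) = (-1)^2·(17/125); sign now -1
reciprocity: (17/125) = +1·(125/17) since 17 mod 4 = 1, 125 mod 4 = 1; sign now -1
(125/17) = (6/17)   [reduce mod 17]
6 = 2^1·3; (2/17) = +1 since 17 mod 8 = 1, so (6/17) = (+1)^1·(3/17); sign now -1
reciprocity: (3/17) = +1·(17/3) since 3 mod 4 = 3, 17 mod 4 = 1; sign now -1
(17/3) = (2/3)   [reduce mod 3]
2 = 2^1·1; (2/3) = -1 since 3 mod 8 = 3, so (2/3) = (-1)^1·(1/3); sign now +1
(1/3) = 1; final value = sign = +1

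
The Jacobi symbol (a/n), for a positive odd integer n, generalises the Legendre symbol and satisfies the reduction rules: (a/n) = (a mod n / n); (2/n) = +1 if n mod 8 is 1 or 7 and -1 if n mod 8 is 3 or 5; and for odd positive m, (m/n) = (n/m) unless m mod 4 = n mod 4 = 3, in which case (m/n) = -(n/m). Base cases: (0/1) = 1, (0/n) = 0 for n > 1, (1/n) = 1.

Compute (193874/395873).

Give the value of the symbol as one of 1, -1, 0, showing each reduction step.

193874 = 2^1·96937; (2/395873) = +1 since 395873 mod 8 = 1, so (193874/395873) = (+1)^1·(96937/395873); sign now +1
reciprocity: (96937/395873) = +1·(395873/96937) since 96937 mod 4 = 1, 395873 mod 4 = 1; sign now +1
(395873/96937) = (8125/96937)   [reduce mod 96937]
reciprocity: (8125/96937) = +1·(96937/8125) since 8125 mod 4 = 1, 96937 mod 4 = 1; sign now +1
(96937/8125) = (7562/8125)   [reduce mod 8125]
7562 = 2^1·3781; (2/8125) = -1 since 8125 mod 8 = 5, so (7562/8125) = (-1)^1·(3781/8125); sign now -1
reciprocity: (3781/8125) = +1·(8125/3781) since 3781 mod 4 = 1, 8125 mod 4 = 1; sign now -1
(8125/3781) = (563/3781)   [reduce mod 3781]
reciprocity: (563/3781) = +1·(3781/563) since 563 mod 4 = 3, 3781 mod 4 = 1; sign now -1
(3781/563) = (403/563)   [reduce mod 563]
reciprocity: (403/563) = -1·(563/403) since 403 mod 4 = 3, 563 mod 4 = 3; sign now +1
(563/403) = (160/403)   [reduce mod 403]
160 = 2^5·5; (2/403) = -1 since 403 mod 8 = 3, so (160/403) = (-1)^5·(5/403); sign now -1
reciprocity: (5/403) = +1·(403/5) since 5 mod 4 = 1, 403 mod 4 = 3; sign now -1
(403/5) = (3/5)   [reduce mod 5]
reciprocity: (3/5) = +1·(5/3) since 3 mod 4 = 3, 5 mod 4 = 1; sign now -1
(5/3) = (2/3)   [reduce mod 3]
2 = 2^1·1; (2/3) = -1 since 3 mod 8 = 3, so (2/3) = (-1)^1·(1/3); sign now +1
(1/3) = 1; final value = sign = +1

1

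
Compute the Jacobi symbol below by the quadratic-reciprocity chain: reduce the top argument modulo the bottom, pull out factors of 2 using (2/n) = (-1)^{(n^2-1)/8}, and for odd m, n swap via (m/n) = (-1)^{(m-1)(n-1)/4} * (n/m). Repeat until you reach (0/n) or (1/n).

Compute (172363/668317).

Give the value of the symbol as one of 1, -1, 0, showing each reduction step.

reciprocity: (172363/668317) = +1·(668317/172363) since 172363 mod 4 = 3, 668317 mod 4 = 1; sign now +1
(668317/172363) = (151228/172363)   [reduce mod 172363]
151228 = 2^2·37807; (2/172363) = -1 since 172363 mod 8 = 3, so (151228/172363) = (-1)^2·(37807/172363); sign now +1
reciprocity: (37807/172363) = -1·(172363/37807) since 37807 mod 4 = 3, 172363 mod 4 = 3; sign now -1
(172363/37807) = (21135/37807)   [reduce mod 37807]
reciprocity: (21135/37807) = -1·(37807/21135) since 21135 mod 4 = 3, 37807 mod 4 = 3; sign now +1
(37807/21135) = (16672/21135)   [reduce mod 21135]
16672 = 2^5·521; (2/21135) = +1 since 21135 mod 8 = 7, so (16672/21135) = (+1)^5·(521/21135); sign now +1
reciprocity: (521/21135) = +1·(21135/521) since 521 mod 4 = 1, 21135 mod 4 = 3; sign now +1
(21135/521) = (295/521)   [reduce mod 521]
reciprocity: (295/521) = +1·(521/295) since 295 mod 4 = 3, 521 mod 4 = 1; sign now +1
(521/295) = (226/295)   [reduce mod 295]
226 = 2^1·113; (2/295) = +1 since 295 mod 8 = 7, so (226/295) = (+1)^1·(113/295); sign now +1
reciprocity: (113/295) = +1·(295/113) since 113 mod 4 = 1, 295 mod 4 = 3; sign now +1
(295/113) = (69/113)   [reduce mod 113]
reciprocity: (69/113) = +1·(113/69) since 69 mod 4 = 1, 113 mod 4 = 1; sign now +1
(113/69) = (44/69)   [reduce mod 69]
44 = 2^2·11; (2/69) = -1 since 69 mod 8 = 5, so (44/69) = (-1)^2·(11/69); sign now +1
reciprocity: (11/69) = +1·(69/11) since 11 mod 4 = 3, 69 mod 4 = 1; sign now +1
(69/11) = (3/11)   [reduce mod 11]
reciprocity: (3/11) = -1·(11/3) since 3 mod 4 = 3, 11 mod 4 = 3; sign now -1
(11/3) = (2/3)   [reduce mod 3]
2 = 2^1·1; (2/3) = -1 since 3 mod 8 = 3, so (2/3) = (-1)^1·(1/3); sign now +1
(1/3) = 1; final value = sign = +1

1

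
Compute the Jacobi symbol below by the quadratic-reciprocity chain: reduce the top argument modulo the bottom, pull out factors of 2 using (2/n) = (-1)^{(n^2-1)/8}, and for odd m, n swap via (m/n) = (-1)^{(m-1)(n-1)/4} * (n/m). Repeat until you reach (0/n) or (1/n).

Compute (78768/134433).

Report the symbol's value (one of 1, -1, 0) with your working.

78768 = 2^4·4923; (2/134433) = +1 since 134433 mod 8 = 1, so (78768/134433) = (+1)^4·(4923/134433); sign now +1
reciprocity: (4923/134433) = +1·(134433/4923) since 4923 mod 4 = 3, 134433 mod 4 = 1; sign now +1
(134433/4923) = (1512/4923)   [reduce mod 4923]
1512 = 2^3·189; (2/4923) = -1 since 4923 mod 8 = 3, so (1512/4923) = (-1)^3·(189/4923); sign now -1
reciprocity: (189/4923) = +1·(4923/189) since 189 mod 4 = 1, 4923 mod 4 = 3; sign now -1
(4923/189) = (9/189)   [reduce mod 189]
reciprocity: (9/189) = +1·(189/9) since 9 mod 4 = 1, 189 mod 4 = 1; sign now -1
(189/9) = (0/9)   [reduce mod 9]
(0/9) = 0   [gcd(a, n) > 1]; final value = 0

0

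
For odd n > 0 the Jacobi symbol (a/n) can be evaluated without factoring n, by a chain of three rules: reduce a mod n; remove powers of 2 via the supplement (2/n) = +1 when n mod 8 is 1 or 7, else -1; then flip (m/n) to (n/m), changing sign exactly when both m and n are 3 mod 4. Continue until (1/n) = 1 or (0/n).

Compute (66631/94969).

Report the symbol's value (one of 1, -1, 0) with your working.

flip (66631/94969) -> (94969/66631): both odd, 66631 mod 4 = 3, 94969 mod 4 = 1, so the flip contributes +1; sign now +1
(94969/66631): 94969 mod 66631 = 28338, so (94969/66631) = (28338/66631)
factor out 2^1: 28338 = 2^1·14169; with 66631 mod 8 = 7, (2/66631) = +1; sign now +1; continue with (14169/66631)
flip (14169/66631) -> (66631/14169): both odd, 14169 mod 4 = 1, 66631 mod 4 = 3, so the flip contributes +1; sign now +1
(66631/14169): 66631 mod 14169 = 9955, so (66631/14169) = (9955/14169)
flip (9955/14169) -> (14169/9955): both odd, 9955 mod 4 = 3, 14169 mod 4 = 1, so the flip contributes +1; sign now +1
(14169/9955): 14169 mod 9955 = 4214, so (14169/9955) = (4214/9955)
factor out 2^1: 4214 = 2^1·2107; with 9955 mod 8 = 3, (2/9955) = -1; sign now -1; continue with (2107/9955)
flip (2107/9955) -> (9955/2107): both odd, 2107 mod 4 = 3, 9955 mod 4 = 3, so the flip contributes -1; sign now +1
(9955/2107): 9955 mod 2107 = 1527, so (9955/2107) = (1527/2107)
flip (1527/2107) -> (2107/1527): both odd, 1527 mod 4 = 3, 2107 mod 4 = 3, so the flip contributes -1; sign now -1
(2107/1527): 2107 mod 1527 = 580, so (2107/1527) = (580/1527)
factor out 2^2: 580 = 2^2·145; with 1527 mod 8 = 7, (2/1527) = +1; sign now -1; continue with (145/1527)
flip (145/1527) -> (1527/145): both odd, 145 mod 4 = 1, 1527 mod 4 = 3, so the flip contributes +1; sign now -1
(1527/145): 1527 mod 145 = 77, so (1527/145) = (77/145)
flip (77/145) -> (145/77): both odd, 77 mod 4 = 1, 145 mod 4 = 1, so the flip contributes +1; sign now -1
(145/77): 145 mod 77 = 68, so (145/77) = (68/77)
factor out 2^2: 68 = 2^2·17; with 77 mod 8 = 5, (2/77) = -1; sign now -1; continue with (17/77)
flip (17/77) -> (77/17): both odd, 17 mod 4 = 1, 77 mod 4 = 1, so the flip contributes +1; sign now -1
(77/17): 77 mod 17 = 9, so (77/17) = (9/17)
flip (9/17) -> (17/9): both odd, 9 mod 4 = 1, 17 mod 4 = 1, so the flip contributes +1; sign now -1
(17/9): 17 mod 9 = 8, so (17/9) = (8/9)
factor out 2^3: 8 = 2^3·1; with 9 mod 8 = 1, (2/9) = +1; sign now -1; continue with (1/9)
reached (1/9) = 1, so the symbol is -1

-1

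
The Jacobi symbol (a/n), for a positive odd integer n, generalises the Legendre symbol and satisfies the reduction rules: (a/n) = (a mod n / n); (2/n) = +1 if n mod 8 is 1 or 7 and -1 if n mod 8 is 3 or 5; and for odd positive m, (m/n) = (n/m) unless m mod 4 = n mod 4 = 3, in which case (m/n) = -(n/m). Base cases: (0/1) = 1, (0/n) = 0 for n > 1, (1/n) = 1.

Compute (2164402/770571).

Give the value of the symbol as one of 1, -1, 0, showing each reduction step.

(2164402/770571) = (623260/770571)   [reduce mod 770571]
623260 = 2^2·155815; (2/770571) = -1 since 770571 mod 8 = 3, so (623260/770571) = (-1)^2·(155815/770571); sign now +1
reciprocity: (155815/770571) = -1·(770571/155815) since 155815 mod 4 = 3, 770571 mod 4 = 3; sign now -1
(770571/155815) = (147311/155815)   [reduce mod 155815]
reciprocity: (147311/155815) = -1·(155815/147311) since 147311 mod 4 = 3, 155815 mod 4 = 3; sign now +1
(155815/147311) = (8504/147311)   [reduce mod 147311]
8504 = 2^3·1063; (2/147311) = +1 since 147311 mod 8 = 7, so (8504/147311) = (+1)^3·(1063/147311); sign now +1
reciprocity: (1063/147311) = -1·(147311/1063) since 1063 mod 4 = 3, 147311 mod 4 = 3; sign now -1
(147311/1063) = (617/1063)   [reduce mod 1063]
reciprocity: (617/1063) = +1·(1063/617) since 617 mod 4 = 1, 1063 mod 4 = 3; sign now -1
(1063/617) = (446/617)   [reduce mod 617]
446 = 2^1·223; (2/617) = +1 since 617 mod 8 = 1, so (446/617) = (+1)^1·(223/617); sign now -1
reciprocity: (223/617) = +1·(617/223) since 223 mod 4 = 3, 617 mod 4 = 1; sign now -1
(617/223) = (171/223)   [reduce mod 223]
reciprocity: (171/223) = -1·(223/171) since 171 mod 4 = 3, 223 mod 4 = 3; sign now +1
(223/171) = (52/171)   [reduce mod 171]
52 = 2^2·13; (2/171) = -1 since 171 mod 8 = 3, so (52/171) = (-1)^2·(13/171); sign now +1
reciprocity: (13/171) = +1·(171/13) since 13 mod 4 = 1, 171 mod 4 = 3; sign now +1
(171/13) = (2/13)   [reduce mod 13]
2 = 2^1·1; (2/13) = -1 since 13 mod 8 = 5, so (2/13) = (-1)^1·(1/13); sign now -1
(1/13) = 1; final value = sign = -1

-1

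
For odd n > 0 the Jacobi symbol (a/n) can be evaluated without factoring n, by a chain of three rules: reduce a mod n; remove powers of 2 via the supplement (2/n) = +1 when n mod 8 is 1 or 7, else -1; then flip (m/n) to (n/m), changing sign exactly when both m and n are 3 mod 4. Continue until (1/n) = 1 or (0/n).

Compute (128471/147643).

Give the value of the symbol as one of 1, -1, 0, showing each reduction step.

-1

reciprocity: (128471/147643) = -1·(147643/128471) since 128471 mod 4 = 3, 147643 mod 4 = 3; sign now -1
(147643/128471) = (19172/128471)   [reduce mod 128471]
19172 = 2^2·4793; (2/128471) = +1 since 128471 mod 8 = 7, so (19172/128471) = (+1)^2·(4793/128471); sign now -1
reciprocity: (4793/128471) = +1·(128471/4793) since 4793 mod 4 = 1, 128471 mod 4 = 3; sign now -1
(128471/4793) = (3853/4793)   [reduce mod 4793]
reciprocity: (3853/4793) = +1·(4793/3853) since 3853 mod 4 = 1, 4793 mod 4 = 1; sign now -1
(4793/3853) = (940/3853)   [reduce mod 3853]
940 = 2^2·235; (2/3853) = -1 since 3853 mod 8 = 5, so (940/3853) = (-1)^2·(235/3853); sign now -1
reciprocity: (235/3853) = +1·(3853/235) since 235 mod 4 = 3, 3853 mod 4 = 1; sign now -1
(3853/235) = (93/235)   [reduce mod 235]
reciprocity: (93/235) = +1·(235/93) since 93 mod 4 = 1, 235 mod 4 = 3; sign now -1
(235/93) = (49/93)   [reduce mod 93]
reciprocity: (49/93) = +1·(93/49) since 49 mod 4 = 1, 93 mod 4 = 1; sign now -1
(93/49) = (44/49)   [reduce mod 49]
44 = 2^2·11; (2/49) = +1 since 49 mod 8 = 1, so (44/49) = (+1)^2·(11/49); sign now -1
reciprocity: (11/49) = +1·(49/11) since 11 mod 4 = 3, 49 mod 4 = 1; sign now -1
(49/11) = (5/11)   [reduce mod 11]
reciprocity: (5/11) = +1·(11/5) since 5 mod 4 = 1, 11 mod 4 = 3; sign now -1
(11/5) = (1/5)   [reduce mod 5]
(1/5) = 1; final value = sign = -1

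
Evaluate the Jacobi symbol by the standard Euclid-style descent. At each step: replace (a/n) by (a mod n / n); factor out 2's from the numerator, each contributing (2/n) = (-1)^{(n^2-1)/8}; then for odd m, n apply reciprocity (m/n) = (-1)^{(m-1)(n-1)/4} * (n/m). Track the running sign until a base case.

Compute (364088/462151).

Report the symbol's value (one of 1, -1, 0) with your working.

-1

factor out 2^3: 364088 = 2^3·45511; with 462151 mod 8 = 7, (2/462151) = +1; sign now +1; continue with (45511/462151)
flip (45511/462151) -> (462151/45511): both odd, 45511 mod 4 = 3, 462151 mod 4 = 3, so the flip contributes -1; sign now -1
(462151/45511): 462151 mod 45511 = 7041, so (462151/45511) = (7041/45511)
flip (7041/45511) -> (45511/7041): both odd, 7041 mod 4 = 1, 45511 mod 4 = 3, so the flip contributes +1; sign now -1
(45511/7041): 45511 mod 7041 = 3265, so (45511/7041) = (3265/7041)
flip (3265/7041) -> (7041/3265): both odd, 3265 mod 4 = 1, 7041 mod 4 = 1, so the flip contributes +1; sign now -1
(7041/3265): 7041 mod 3265 = 511, so (7041/3265) = (511/3265)
flip (511/3265) -> (3265/511): both odd, 511 mod 4 = 3, 3265 mod 4 = 1, so the flip contributes +1; sign now -1
(3265/511): 3265 mod 511 = 199, so (3265/511) = (199/511)
flip (199/511) -> (511/199): both odd, 199 mod 4 = 3, 511 mod 4 = 3, so the flip contributes -1; sign now +1
(511/199): 511 mod 199 = 113, so (511/199) = (113/199)
flip (113/199) -> (199/113): both odd, 113 mod 4 = 1, 199 mod 4 = 3, so the flip contributes +1; sign now +1
(199/113): 199 mod 113 = 86, so (199/113) = (86/113)
factor out 2^1: 86 = 2^1·43; with 113 mod 8 = 1, (2/113) = +1; sign now +1; continue with (43/113)
flip (43/113) -> (113/43): both odd, 43 mod 4 = 3, 113 mod 4 = 1, so the flip contributes +1; sign now +1
(113/43): 113 mod 43 = 27, so (113/43) = (27/43)
flip (27/43) -> (43/27): both odd, 27 mod 4 = 3, 43 mod 4 = 3, so the flip contributes -1; sign now -1
(43/27): 43 mod 27 = 16, so (43/27) = (16/27)
factor out 2^4: 16 = 2^4·1; with 27 mod 8 = 3, (2/27) = -1; sign now -1; continue with (1/27)
reached (1/27) = 1, so the symbol is -1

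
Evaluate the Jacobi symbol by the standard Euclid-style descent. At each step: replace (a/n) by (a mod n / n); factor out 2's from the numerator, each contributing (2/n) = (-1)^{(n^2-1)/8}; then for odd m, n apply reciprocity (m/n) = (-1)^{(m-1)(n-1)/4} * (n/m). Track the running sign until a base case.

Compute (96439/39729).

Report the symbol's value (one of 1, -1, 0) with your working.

(96439/39729): 96439 mod 39729 = 16981, so (96439/39729) = (16981/39729)
flip (16981/39729) -> (39729/16981): both odd, 16981 mod 4 = 1, 39729 mod 4 = 1, so the flip contributes +1; sign now +1
(39729/16981): 39729 mod 16981 = 5767, so (39729/16981) = (5767/16981)
flip (5767/16981) -> (16981/5767): both odd, 5767 mod 4 = 3, 16981 mod 4 = 1, so the flip contributes +1; sign now +1
(16981/5767): 16981 mod 5767 = 5447, so (16981/5767) = (5447/5767)
flip (5447/5767) -> (5767/5447): both odd, 5447 mod 4 = 3, 5767 mod 4 = 3, so the flip contributes -1; sign now -1
(5767/5447): 5767 mod 5447 = 320, so (5767/5447) = (320/5447)
factor out 2^6: 320 = 2^6·5; with 5447 mod 8 = 7, (2/5447) = +1; sign now -1; continue with (5/5447)
flip (5/5447) -> (5447/5): both odd, 5 mod 4 = 1, 5447 mod 4 = 3, so the flip contributes +1; sign now -1
(5447/5): 5447 mod 5 = 2, so (5447/5) = (2/5)
factor out 2^1: 2 = 2^1·1; with 5 mod 8 = 5, (2/5) = -1; sign now +1; continue with (1/5)
reached (1/5) = 1, so the symbol is +1

1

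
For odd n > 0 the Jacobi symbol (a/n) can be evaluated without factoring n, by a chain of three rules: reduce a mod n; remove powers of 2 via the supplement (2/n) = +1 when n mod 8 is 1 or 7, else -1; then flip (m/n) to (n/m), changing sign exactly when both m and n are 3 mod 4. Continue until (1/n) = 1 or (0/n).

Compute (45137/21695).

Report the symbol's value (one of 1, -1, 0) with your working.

(45137/21695) = (1747/21695)   [reduce mod 21695]
reciprocity: (1747/21695) = -1·(21695/1747) since 1747 mod 4 = 3, 21695 mod 4 = 3; sign now -1
(21695/1747) = (731/1747)   [reduce mod 1747]
reciprocity: (731/1747) = -1·(1747/731) since 731 mod 4 = 3, 1747 mod 4 = 3; sign now +1
(1747/731) = (285/731)   [reduce mod 731]
reciprocity: (285/731) = +1·(731/285) since 285 mod 4 = 1, 731 mod 4 = 3; sign now +1
(731/285) = (161/285)   [reduce mod 285]
reciprocity: (161/285) = +1·(285/161) since 161 mod 4 = 1, 285 mod 4 = 1; sign now +1
(285/161) = (124/161)   [reduce mod 161]
124 = 2^2·31; (2/161) = +1 since 161 mod 8 = 1, so (124/161) = (+1)^2·(31/161); sign now +1
reciprocity: (31/161) = +1·(161/31) since 31 mod 4 = 3, 161 mod 4 = 1; sign now +1
(161/31) = (6/31)   [reduce mod 31]
6 = 2^1·3; (2/31) = +1 since 31 mod 8 = 7, so (6/31) = (+1)^1·(3/31); sign now +1
reciprocity: (3/31) = -1·(31/3) since 3 mod 4 = 3, 31 mod 4 = 3; sign now -1
(31/3) = (1/3)   [reduce mod 3]
(1/3) = 1; final value = sign = -1

-1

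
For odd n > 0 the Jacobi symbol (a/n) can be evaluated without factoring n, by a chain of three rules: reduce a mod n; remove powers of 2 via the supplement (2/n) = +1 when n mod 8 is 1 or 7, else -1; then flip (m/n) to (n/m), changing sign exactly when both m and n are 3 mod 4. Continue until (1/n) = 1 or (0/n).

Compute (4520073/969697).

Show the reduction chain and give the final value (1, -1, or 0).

1

(4520073/969697): 4520073 mod 969697 = 641285, so (4520073/969697) = (641285/969697)
flip (641285/969697) -> (969697/641285): both odd, 641285 mod 4 = 1, 969697 mod 4 = 1, so the flip contributes +1; sign now +1
(969697/641285): 969697 mod 641285 = 328412, so (969697/641285) = (328412/641285)
factor out 2^2: 328412 = 2^2·82103; with 641285 mod 8 = 5, (2/641285) = -1; sign now +1; continue with (82103/641285)
flip (82103/641285) -> (641285/82103): both odd, 82103 mod 4 = 3, 641285 mod 4 = 1, so the flip contributes +1; sign now +1
(641285/82103): 641285 mod 82103 = 66564, so (641285/82103) = (66564/82103)
factor out 2^2: 66564 = 2^2·16641; with 82103 mod 8 = 7, (2/82103) = +1; sign now +1; continue with (16641/82103)
flip (16641/82103) -> (82103/16641): both odd, 16641 mod 4 = 1, 82103 mod 4 = 3, so the flip contributes +1; sign now +1
(82103/16641): 82103 mod 16641 = 15539, so (82103/16641) = (15539/16641)
flip (15539/16641) -> (16641/15539): both odd, 15539 mod 4 = 3, 16641 mod 4 = 1, so the flip contributes +1; sign now +1
(16641/15539): 16641 mod 15539 = 1102, so (16641/15539) = (1102/15539)
factor out 2^1: 1102 = 2^1·551; with 15539 mod 8 = 3, (2/15539) = -1; sign now -1; continue with (551/15539)
flip (551/15539) -> (15539/551): both odd, 551 mod 4 = 3, 15539 mod 4 = 3, so the flip contributes -1; sign now +1
(15539/551): 15539 mod 551 = 111, so (15539/551) = (111/551)
flip (111/551) -> (551/111): both odd, 111 mod 4 = 3, 551 mod 4 = 3, so the flip contributes -1; sign now -1
(551/111): 551 mod 111 = 107, so (551/111) = (107/111)
flip (107/111) -> (111/107): both odd, 107 mod 4 = 3, 111 mod 4 = 3, so the flip contributes -1; sign now +1
(111/107): 111 mod 107 = 4, so (111/107) = (4/107)
factor out 2^2: 4 = 2^2·1; with 107 mod 8 = 3, (2/107) = -1; sign now +1; continue with (1/107)
reached (1/107) = 1, so the symbol is +1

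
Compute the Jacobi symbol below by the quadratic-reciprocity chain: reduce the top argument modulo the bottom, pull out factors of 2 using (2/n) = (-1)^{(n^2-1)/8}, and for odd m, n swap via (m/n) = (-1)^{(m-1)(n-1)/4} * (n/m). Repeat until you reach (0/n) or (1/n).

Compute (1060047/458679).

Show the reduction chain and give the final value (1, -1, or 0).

0

(1060047/458679) = (142689/458679)   [reduce mod 458679]
reciprocity: (142689/458679) = +1·(458679/142689) since 142689 mod 4 = 1, 458679 mod 4 = 3; sign now +1
(458679/142689) = (30612/142689)   [reduce mod 142689]
30612 = 2^2·7653; (2/142689) = +1 since 142689 mod 8 = 1, so (30612/142689) = (+1)^2·(7653/142689); sign now +1
reciprocity: (7653/142689) = +1·(142689/7653) since 7653 mod 4 = 1, 142689 mod 4 = 1; sign now +1
(142689/7653) = (4935/7653)   [reduce mod 7653]
reciprocity: (4935/7653) = +1·(7653/4935) since 4935 mod 4 = 3, 7653 mod 4 = 1; sign now +1
(7653/4935) = (2718/4935)   [reduce mod 4935]
2718 = 2^1·1359; (2/4935) = +1 since 4935 mod 8 = 7, so (2718/4935) = (+1)^1·(1359/4935); sign now +1
reciprocity: (1359/4935) = -1·(4935/1359) since 1359 mod 4 = 3, 4935 mod 4 = 3; sign now -1
(4935/1359) = (858/1359)   [reduce mod 1359]
858 = 2^1·429; (2/1359) = +1 since 1359 mod 8 = 7, so (858/1359) = (+1)^1·(429/1359); sign now -1
reciprocity: (429/1359) = +1·(1359/429) since 429 mod 4 = 1, 1359 mod 4 = 3; sign now -1
(1359/429) = (72/429)   [reduce mod 429]
72 = 2^3·9; (2/429) = -1 since 429 mod 8 = 5, so (72/429) = (-1)^3·(9/429); sign now +1
reciprocity: (9/429) = +1·(429/9) since 9 mod 4 = 1, 429 mod 4 = 1; sign now +1
(429/9) = (6/9)   [reduce mod 9]
6 = 2^1·3; (2/9) = +1 since 9 mod 8 = 1, so (6/9) = (+1)^1·(3/9); sign now +1
reciprocity: (3/9) = +1·(9/3) since 3 mod 4 = 3, 9 mod 4 = 1; sign now +1
(9/3) = (0/3)   [reduce mod 3]
(0/3) = 0   [gcd(a, n) > 1]; final value = 0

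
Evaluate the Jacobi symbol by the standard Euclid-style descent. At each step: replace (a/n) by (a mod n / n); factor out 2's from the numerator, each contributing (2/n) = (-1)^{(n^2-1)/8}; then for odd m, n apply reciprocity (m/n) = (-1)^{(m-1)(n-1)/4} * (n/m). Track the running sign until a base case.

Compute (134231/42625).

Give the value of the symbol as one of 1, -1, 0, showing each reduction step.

(134231/42625): 134231 mod 42625 = 6356, so (134231/42625) = (6356/42625)
factor out 2^2: 6356 = 2^2·1589; with 42625 mod 8 = 1, (2/42625) = +1; sign now +1; continue with (1589/42625)
flip (1589/42625) -> (42625/1589): both odd, 1589 mod 4 = 1, 42625 mod 4 = 1, so the flip contributes +1; sign now +1
(42625/1589): 42625 mod 1589 = 1311, so (42625/1589) = (1311/1589)
flip (1311/1589) -> (1589/1311): both odd, 1311 mod 4 = 3, 1589 mod 4 = 1, so the flip contributes +1; sign now +1
(1589/1311): 1589 mod 1311 = 278, so (1589/1311) = (278/1311)
factor out 2^1: 278 = 2^1·139; with 1311 mod 8 = 7, (2/1311) = +1; sign now +1; continue with (139/1311)
flip (139/1311) -> (1311/139): both odd, 139 mod 4 = 3, 1311 mod 4 = 3, so the flip contributes -1; sign now -1
(1311/139): 1311 mod 139 = 60, so (1311/139) = (60/139)
factor out 2^2: 60 = 2^2·15; with 139 mod 8 = 3, (2/139) = -1; sign now -1; continue with (15/139)
flip (15/139) -> (139/15): both odd, 15 mod 4 = 3, 139 mod 4 = 3, so the flip contributes -1; sign now +1
(139/15): 139 mod 15 = 4, so (139/15) = (4/15)
factor out 2^2: 4 = 2^2·1; with 15 mod 8 = 7, (2/15) = +1; sign now +1; continue with (1/15)
reached (1/15) = 1, so the symbol is +1

1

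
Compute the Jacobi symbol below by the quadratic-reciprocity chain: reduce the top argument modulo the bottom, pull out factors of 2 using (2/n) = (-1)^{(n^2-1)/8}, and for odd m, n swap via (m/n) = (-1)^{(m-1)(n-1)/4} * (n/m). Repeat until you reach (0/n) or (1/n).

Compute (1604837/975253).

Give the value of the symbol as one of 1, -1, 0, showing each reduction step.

-1

(1604837/975253) = (629584/975253)   [reduce mod 975253]
629584 = 2^4·39349; (2/975253) = -1 since 975253 mod 8 = 5, so (629584/975253) = (-1)^4·(39349/975253); sign now +1
reciprocity: (39349/975253) = +1·(975253/39349) since 39349 mod 4 = 1, 975253 mod 4 = 1; sign now +1
(975253/39349) = (30877/39349)   [reduce mod 39349]
reciprocity: (30877/39349) = +1·(39349/30877) since 30877 mod 4 = 1, 39349 mod 4 = 1; sign now +1
(39349/30877) = (8472/30877)   [reduce mod 30877]
8472 = 2^3·1059; (2/30877) = -1 since 30877 mod 8 = 5, so (8472/30877) = (-1)^3·(1059/30877); sign now -1
reciprocity: (1059/30877) = +1·(30877/1059) since 1059 mod 4 = 3, 30877 mod 4 = 1; sign now -1
(30877/1059) = (166/1059)   [reduce mod 1059]
166 = 2^1·83; (2/1059) = -1 since 1059 mod 8 = 3, so (166/1059) = (-1)^1·(83/1059); sign now +1
reciprocity: (83/1059) = -1·(1059/83) since 83 mod 4 = 3, 1059 mod 4 = 3; sign now -1
(1059/83) = (63/83)   [reduce mod 83]
reciprocity: (63/83) = -1·(83/63) since 63 mod 4 = 3, 83 mod 4 = 3; sign now +1
(83/63) = (20/63)   [reduce mod 63]
20 = 2^2·5; (2/63) = +1 since 63 mod 8 = 7, so (20/63) = (+1)^2·(5/63); sign now +1
reciprocity: (5/63) = +1·(63/5) since 5 mod 4 = 1, 63 mod 4 = 3; sign now +1
(63/5) = (3/5)   [reduce mod 5]
reciprocity: (3/5) = +1·(5/3) since 3 mod 4 = 3, 5 mod 4 = 1; sign now +1
(5/3) = (2/3)   [reduce mod 3]
2 = 2^1·1; (2/3) = -1 since 3 mod 8 = 3, so (2/3) = (-1)^1·(1/3); sign now -1
(1/3) = 1; final value = sign = -1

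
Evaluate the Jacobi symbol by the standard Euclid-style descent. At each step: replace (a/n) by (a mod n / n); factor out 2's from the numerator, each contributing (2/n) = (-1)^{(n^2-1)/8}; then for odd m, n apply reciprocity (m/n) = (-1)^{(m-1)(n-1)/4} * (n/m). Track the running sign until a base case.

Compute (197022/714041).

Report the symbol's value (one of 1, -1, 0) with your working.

197022 = 2^1·98511; (2/714041) = +1 since 714041 mod 8 = 1, so (197022/714041) = (+1)^1·(98511/714041); sign now +1
reciprocity: (98511/714041) = +1·(714041/98511) since 98511 mod 4 = 3, 714041 mod 4 = 1; sign now +1
(714041/98511) = (24464/98511)   [reduce mod 98511]
24464 = 2^4·1529; (2/98511) = +1 since 98511 mod 8 = 7, so (24464/98511) = (+1)^4·(1529/98511); sign now +1
reciprocity: (1529/98511) = +1·(98511/1529) since 1529 mod 4 = 1, 98511 mod 4 = 3; sign now +1
(98511/1529) = (655/1529)   [reduce mod 1529]
reciprocity: (655/1529) = +1·(1529/655) since 655 mod 4 = 3, 1529 mod 4 = 1; sign now +1
(1529/655) = (219/655)   [reduce mod 655]
reciprocity: (219/655) = -1·(655/219) since 219 mod 4 = 3, 655 mod 4 = 3; sign now -1
(655/219) = (217/219)   [reduce mod 219]
reciprocity: (217/219) = +1·(219/217) since 217 mod 4 = 1, 219 mod 4 = 3; sign now -1
(219/217) = (2/217)   [reduce mod 217]
2 = 2^1·1; (2/217) = +1 since 217 mod 8 = 1, so (2/217) = (+1)^1·(1/217); sign now -1
(1/217) = 1; final value = sign = -1

-1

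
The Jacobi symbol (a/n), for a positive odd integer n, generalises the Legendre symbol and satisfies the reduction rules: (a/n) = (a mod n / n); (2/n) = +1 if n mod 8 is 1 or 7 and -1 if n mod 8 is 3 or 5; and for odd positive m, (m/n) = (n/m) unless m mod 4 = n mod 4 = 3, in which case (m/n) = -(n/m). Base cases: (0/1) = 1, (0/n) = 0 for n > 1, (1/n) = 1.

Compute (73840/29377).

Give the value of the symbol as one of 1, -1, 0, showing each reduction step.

-1

(73840/29377): 73840 mod 29377 = 15086, so (73840/29377) = (15086/29377)
factor out 2^1: 15086 = 2^1·7543; with 29377 mod 8 = 1, (2/29377) = +1; sign now +1; continue with (7543/29377)
flip (7543/29377) -> (29377/7543): both odd, 7543 mod 4 = 3, 29377 mod 4 = 1, so the flip contributes +1; sign now +1
(29377/7543): 29377 mod 7543 = 6748, so (29377/7543) = (6748/7543)
factor out 2^2: 6748 = 2^2·1687; with 7543 mod 8 = 7, (2/7543) = +1; sign now +1; continue with (1687/7543)
flip (1687/7543) -> (7543/1687): both odd, 1687 mod 4 = 3, 7543 mod 4 = 3, so the flip contributes -1; sign now -1
(7543/1687): 7543 mod 1687 = 795, so (7543/1687) = (795/1687)
flip (795/1687) -> (1687/795): both odd, 795 mod 4 = 3, 1687 mod 4 = 3, so the flip contributes -1; sign now +1
(1687/795): 1687 mod 795 = 97, so (1687/795) = (97/795)
flip (97/795) -> (795/97): both odd, 97 mod 4 = 1, 795 mod 4 = 3, so the flip contributes +1; sign now +1
(795/97): 795 mod 97 = 19, so (795/97) = (19/97)
flip (19/97) -> (97/19): both odd, 19 mod 4 = 3, 97 mod 4 = 1, so the flip contributes +1; sign now +1
(97/19): 97 mod 19 = 2, so (97/19) = (2/19)
factor out 2^1: 2 = 2^1·1; with 19 mod 8 = 3, (2/19) = -1; sign now -1; continue with (1/19)
reached (1/19) = 1, so the symbol is -1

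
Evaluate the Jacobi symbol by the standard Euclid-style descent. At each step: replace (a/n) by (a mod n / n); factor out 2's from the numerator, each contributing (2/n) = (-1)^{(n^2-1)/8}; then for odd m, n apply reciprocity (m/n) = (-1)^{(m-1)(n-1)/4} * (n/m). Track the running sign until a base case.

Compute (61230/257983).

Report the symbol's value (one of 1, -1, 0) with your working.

1

61230 = 2^1·30615; (2/257983) = +1 since 257983 mod 8 = 7, so (61230/257983) = (+1)^1·(30615/257983); sign now +1
reciprocity: (30615/257983) = -1·(257983/30615) since 30615 mod 4 = 3, 257983 mod 4 = 3; sign now -1
(257983/30615) = (13063/30615)   [reduce mod 30615]
reciprocity: (13063/30615) = -1·(30615/13063) since 13063 mod 4 = 3, 30615 mod 4 = 3; sign now +1
(30615/13063) = (4489/13063)   [reduce mod 13063]
reciprocity: (4489/13063) = +1·(13063/4489) since 4489 mod 4 = 1, 13063 mod 4 = 3; sign now +1
(13063/4489) = (4085/4489)   [reduce mod 4489]
reciprocity: (4085/4489) = +1·(4489/4085) since 4085 mod 4 = 1, 4489 mod 4 = 1; sign now +1
(4489/4085) = (404/4085)   [reduce mod 4085]
404 = 2^2·101; (2/4085) = -1 since 4085 mod 8 = 5, so (404/4085) = (-1)^2·(101/4085); sign now +1
reciprocity: (101/4085) = +1·(4085/101) since 101 mod 4 = 1, 4085 mod 4 = 1; sign now +1
(4085/101) = (45/101)   [reduce mod 101]
reciprocity: (45/101) = +1·(101/45) since 45 mod 4 = 1, 101 mod 4 = 1; sign now +1
(101/45) = (11/45)   [reduce mod 45]
reciprocity: (11/45) = +1·(45/11) since 11 mod 4 = 3, 45 mod 4 = 1; sign now +1
(45/11) = (1/11)   [reduce mod 11]
(1/11) = 1; final value = sign = +1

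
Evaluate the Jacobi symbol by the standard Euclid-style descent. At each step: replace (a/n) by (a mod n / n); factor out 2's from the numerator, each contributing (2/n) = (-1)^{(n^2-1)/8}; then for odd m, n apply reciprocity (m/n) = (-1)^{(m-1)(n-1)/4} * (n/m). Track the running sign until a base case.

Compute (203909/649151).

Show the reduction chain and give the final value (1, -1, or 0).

-1

flip (203909/649151) -> (649151/203909): both odd, 203909 mod 4 = 1, 649151 mod 4 = 3, so the flip contributes +1; sign now +1
(649151/203909): 649151 mod 203909 = 37424, so (649151/203909) = (37424/203909)
factor out 2^4: 37424 = 2^4·2339; with 203909 mod 8 = 5, (2/203909) = -1; sign now +1; continue with (2339/203909)
flip (2339/203909) -> (203909/2339): both odd, 2339 mod 4 = 3, 203909 mod 4 = 1, so the flip contributes +1; sign now +1
(203909/2339): 203909 mod 2339 = 416, so (203909/2339) = (416/2339)
factor out 2^5: 416 = 2^5·13; with 2339 mod 8 = 3, (2/2339) = -1; sign now -1; continue with (13/2339)
flip (13/2339) -> (2339/13): both odd, 13 mod 4 = 1, 2339 mod 4 = 3, so the flip contributes +1; sign now -1
(2339/13): 2339 mod 13 = 12, so (2339/13) = (12/13)
factor out 2^2: 12 = 2^2·3; with 13 mod 8 = 5, (2/13) = -1; sign now -1; continue with (3/13)
flip (3/13) -> (13/3): both odd, 3 mod 4 = 3, 13 mod 4 = 1, so the flip contributes +1; sign now -1
(13/3): 13 mod 3 = 1, so (13/3) = (1/3)
reached (1/3) = 1, so the symbol is -1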